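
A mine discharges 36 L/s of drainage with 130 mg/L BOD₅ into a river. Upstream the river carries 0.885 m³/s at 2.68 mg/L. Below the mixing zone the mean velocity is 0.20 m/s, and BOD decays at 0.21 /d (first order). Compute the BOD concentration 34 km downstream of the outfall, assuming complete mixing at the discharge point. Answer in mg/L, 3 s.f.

5.07 mg/L

36 L/s = 0.036 m³/s.
After complete mixing, C₀ = (0.036·130 + 0.885·2.68) / 0.921 = 7.657 mg/L.
Travel time t = 3.4e+04 m / 0.20 m/s = 1.7e+05 s = 1.968 d.
C = 7.657·exp(−0.21·1.968) = 7.657·0.6615 = 5.065 mg/L.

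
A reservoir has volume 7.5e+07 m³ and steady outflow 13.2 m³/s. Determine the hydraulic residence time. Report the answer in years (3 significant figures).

Q = 13.2 m³/s × 3.156e+07 s/yr = 4.166e+08 m³/yr.
Hydraulic residence time τ = V/Q = 7.5e+07/4.166e+08 = 0.18 yr.

0.180 yr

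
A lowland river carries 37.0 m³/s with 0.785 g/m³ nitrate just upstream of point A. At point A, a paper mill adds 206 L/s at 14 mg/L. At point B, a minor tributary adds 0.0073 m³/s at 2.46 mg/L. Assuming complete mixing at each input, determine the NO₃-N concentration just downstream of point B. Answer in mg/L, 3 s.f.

206 L/s = 0.206 m³/s.
After input A: C = (37·0.785 + 0.206·14) / 37.21 = 0.8582 mg/L.
After input B: C = (37.21·0.8582 + 0.0073·2.46) / 37.21 = 0.8585 mg/L.

0.858 mg/L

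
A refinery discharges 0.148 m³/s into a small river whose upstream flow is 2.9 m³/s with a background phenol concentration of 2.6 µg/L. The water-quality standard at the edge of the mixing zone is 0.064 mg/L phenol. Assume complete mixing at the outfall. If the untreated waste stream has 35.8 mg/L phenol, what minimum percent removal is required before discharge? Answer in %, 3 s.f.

2.6 µg/L = 0.0026 mg/L.
Mass balance: 0.064·3.048 = 0.148·Cₑ + 2.9·0.0026.
Cₑ = (0.1951 − 0.00754) / 0.148 = 1.267 mg/L.
Required removal = 1 − 1.267/35.8 = 96.46 %.

96.5 %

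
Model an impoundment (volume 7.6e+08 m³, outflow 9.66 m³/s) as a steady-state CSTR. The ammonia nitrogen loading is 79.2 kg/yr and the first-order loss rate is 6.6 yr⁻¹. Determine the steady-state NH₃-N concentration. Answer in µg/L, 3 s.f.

Outflow Q = 9.66 m³/s × 3.156e+07 s/yr = 3.048e+08 m³/yr.
Steady-state CSTR mass balance: W = Q·C + k·V·C, so C = W/(Q + kV).
Q + kV = 3.048e+08 + 6.6·7.6e+08 = 5.321e+09 m³/yr.
C = 79.2/5.321e+09 = 1.488e-08 kg/m³ = 1.488e-05 mg/L = 0.01488 µg/L.

0.0149 µg/L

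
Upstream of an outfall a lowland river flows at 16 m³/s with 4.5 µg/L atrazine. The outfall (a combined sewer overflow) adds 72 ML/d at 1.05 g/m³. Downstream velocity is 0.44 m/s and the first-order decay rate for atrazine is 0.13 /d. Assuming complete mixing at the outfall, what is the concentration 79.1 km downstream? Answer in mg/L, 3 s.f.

0.0429 mg/L

72 ML/d = 0.8333 m³/s.
4.5 µg/L = 0.0045 mg/L.
After complete mixing, C₀ = (0.8333·1.05 + 16·0.0045) / 16.83 = 0.05626 mg/L.
Travel time t = 7.91e+04 m / 0.44 m/s = 1.798e+05 s = 2.081 d.
C = 0.05626·exp(−0.13·2.081) = 0.05626·0.763 = 0.04292 mg/L.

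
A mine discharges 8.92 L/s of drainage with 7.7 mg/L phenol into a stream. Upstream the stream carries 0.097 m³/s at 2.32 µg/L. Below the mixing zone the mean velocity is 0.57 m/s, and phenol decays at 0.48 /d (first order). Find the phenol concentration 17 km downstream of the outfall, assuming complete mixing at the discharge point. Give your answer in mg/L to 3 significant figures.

0.551 mg/L

8.92 L/s = 0.00892 m³/s.
2.32 µg/L = 0.00232 mg/L.
After complete mixing, C₀ = (0.00892·7.7 + 0.097·0.00232) / 0.1059 = 0.6506 mg/L.
Travel time t = 1.7e+04 m / 0.57 m/s = 2.982e+04 s = 0.3452 d.
C = 0.6506·exp(−0.48·0.3452) = 0.6506·0.8473 = 0.5512 mg/L.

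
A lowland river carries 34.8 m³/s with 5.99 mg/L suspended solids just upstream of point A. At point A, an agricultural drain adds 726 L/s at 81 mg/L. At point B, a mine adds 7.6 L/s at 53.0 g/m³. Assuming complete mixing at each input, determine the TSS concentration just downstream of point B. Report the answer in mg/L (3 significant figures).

7.53 mg/L

726 L/s = 0.726 m³/s.
After input A: C = (34.8·5.99 + 0.726·81) / 35.53 = 7.523 mg/L.
7.6 L/s = 0.0076 m³/s.
After input B: C = (35.53·7.523 + 0.0076·53) / 35.53 = 7.533 mg/L.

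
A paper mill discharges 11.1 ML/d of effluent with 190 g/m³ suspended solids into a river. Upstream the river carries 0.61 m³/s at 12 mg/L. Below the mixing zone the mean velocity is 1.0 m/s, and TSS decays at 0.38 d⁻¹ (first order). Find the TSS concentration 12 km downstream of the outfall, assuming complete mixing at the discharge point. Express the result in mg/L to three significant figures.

40.8 mg/L

11.1 ML/d = 0.1285 m³/s.
After complete mixing, C₀ = (0.1285·190 + 0.61·12) / 0.7385 = 42.97 mg/L.
Travel time t = 1.2e+04 m / 1.0 m/s = 1.2e+04 s = 0.1389 d.
C = 42.97·exp(−0.38·0.1389) = 42.97·0.9486 = 40.76 mg/L.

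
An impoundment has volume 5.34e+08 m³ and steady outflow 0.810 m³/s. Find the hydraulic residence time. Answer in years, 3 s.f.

Q = 0.810 m³/s × 3.156e+07 s/yr = 2.556e+07 m³/yr.
Hydraulic residence time τ = V/Q = 5.34e+08/2.556e+07 = 20.89 yr.

20.9 yr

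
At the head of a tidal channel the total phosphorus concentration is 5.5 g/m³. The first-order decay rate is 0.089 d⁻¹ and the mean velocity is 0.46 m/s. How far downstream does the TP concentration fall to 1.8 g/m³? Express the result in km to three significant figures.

499 km

From C = C₀·e^(−kt), t = ln(C₀/C)/k = ln(5.5/1.8)/0.089 = 1.117/0.089 = 12.55 d.
Distance = v·t = 0.46 m/s × 1.084e+06 s = 4.988e+05 m = 498.8 km.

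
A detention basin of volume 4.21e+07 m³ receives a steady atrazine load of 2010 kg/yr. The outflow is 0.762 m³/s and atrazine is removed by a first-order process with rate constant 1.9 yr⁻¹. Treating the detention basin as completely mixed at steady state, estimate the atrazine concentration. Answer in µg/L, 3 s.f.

19.3 µg/L

Outflow Q = 0.762 m³/s × 3.156e+07 s/yr = 2.405e+07 m³/yr.
Steady-state CSTR mass balance: W = Q·C + k·V·C, so C = W/(Q + kV).
Q + kV = 2.405e+07 + 1.9·4.21e+07 = 1.04e+08 m³/yr.
C = 2010/1.04e+08 = 1.932e-05 kg/m³ = 0.01932 mg/L = 19.32 µg/L.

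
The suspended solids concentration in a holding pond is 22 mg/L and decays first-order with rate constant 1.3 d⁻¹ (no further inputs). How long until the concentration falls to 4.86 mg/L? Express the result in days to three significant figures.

t = ln(C₀/C)/k = ln(22/4.86)/1.3 = 1.51/1.3 = 1.162 d.

1.16 d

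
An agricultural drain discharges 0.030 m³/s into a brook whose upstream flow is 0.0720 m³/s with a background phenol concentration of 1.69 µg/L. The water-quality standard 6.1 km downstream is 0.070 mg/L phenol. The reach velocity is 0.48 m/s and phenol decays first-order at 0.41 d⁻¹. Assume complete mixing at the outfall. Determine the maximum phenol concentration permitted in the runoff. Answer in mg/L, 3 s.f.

0.249 mg/L

1.69 µg/L = 0.00169 mg/L.
Travel time to the compliance point: t = 6100/0.48 = 1.271e+04 s = 0.1471 d; decay factor exp(−0.41·0.1471) = 0.9415.
So the concentration just after mixing may be at most 0.07/0.9415 = 0.07435 mg/L.
Mass balance: 0.07435·0.102 = 0.03·Cₑ + 0.072·0.00169.
Cₑ = (0.007584 − 0.0001217) / 0.03 = 0.2487 mg/L.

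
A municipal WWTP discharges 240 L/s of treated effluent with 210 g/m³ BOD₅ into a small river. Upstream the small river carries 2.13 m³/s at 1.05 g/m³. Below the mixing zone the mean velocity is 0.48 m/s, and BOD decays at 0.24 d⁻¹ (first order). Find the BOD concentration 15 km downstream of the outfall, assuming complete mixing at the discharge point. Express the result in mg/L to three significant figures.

20.4 mg/L

240 L/s = 0.24 m³/s.
After complete mixing, C₀ = (0.24·210 + 2.13·1.05) / 2.37 = 22.21 mg/L.
Travel time t = 1.5e+04 m / 0.48 m/s = 3.125e+04 s = 0.3617 d.
C = 22.21·exp(−0.24·0.3617) = 22.21·0.9169 = 20.36 mg/L.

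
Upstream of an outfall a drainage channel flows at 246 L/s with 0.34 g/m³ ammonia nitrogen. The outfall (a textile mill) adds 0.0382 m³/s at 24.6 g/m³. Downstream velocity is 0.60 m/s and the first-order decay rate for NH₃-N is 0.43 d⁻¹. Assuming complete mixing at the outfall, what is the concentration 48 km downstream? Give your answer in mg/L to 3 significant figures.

246 L/s = 0.246 m³/s.
After complete mixing, C₀ = (0.0382·24.6 + 0.246·0.34) / 0.2842 = 3.601 mg/L.
Travel time t = 4.8e+04 m / 0.60 m/s = 8e+04 s = 0.9259 d.
C = 3.601·exp(−0.43·0.9259) = 3.601·0.6716 = 2.418 mg/L.

2.42 mg/L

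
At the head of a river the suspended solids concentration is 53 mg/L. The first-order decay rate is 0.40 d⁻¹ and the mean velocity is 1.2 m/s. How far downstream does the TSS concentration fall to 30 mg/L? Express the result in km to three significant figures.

From C = C₀·e^(−kt), t = ln(C₀/C)/k = ln(53/30)/0.40 = 0.5691/0.40 = 1.423 d.
Distance = v·t = 1.2 m/s × 1.229e+05 s = 1.475e+05 m = 147.5 km.

148 km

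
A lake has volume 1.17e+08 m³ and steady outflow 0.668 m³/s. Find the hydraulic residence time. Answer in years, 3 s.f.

5.55 yr

Q = 0.668 m³/s × 3.156e+07 s/yr = 2.108e+07 m³/yr.
Hydraulic residence time τ = V/Q = 1.17e+08/2.108e+07 = 5.55 yr.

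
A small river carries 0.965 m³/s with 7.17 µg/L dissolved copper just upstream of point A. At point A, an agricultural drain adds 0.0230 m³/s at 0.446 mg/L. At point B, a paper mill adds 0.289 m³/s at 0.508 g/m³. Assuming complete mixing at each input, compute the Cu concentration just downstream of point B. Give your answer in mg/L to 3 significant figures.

0.128 mg/L

7.17 µg/L = 0.00717 mg/L.
After input A: C = (0.965·0.00717 + 0.023·0.446) / 0.988 = 0.01739 mg/L.
After input B: C = (0.988·0.01739 + 0.289·0.508) / 1.277 = 0.1284 mg/L.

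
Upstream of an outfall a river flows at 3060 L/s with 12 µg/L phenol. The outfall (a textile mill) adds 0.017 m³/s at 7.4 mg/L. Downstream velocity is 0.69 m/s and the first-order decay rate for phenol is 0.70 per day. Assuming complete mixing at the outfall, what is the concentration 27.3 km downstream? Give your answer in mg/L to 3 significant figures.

3060 L/s = 3.06 m³/s.
12 µg/L = 0.012 mg/L.
After complete mixing, C₀ = (0.017·7.4 + 3.06·0.012) / 3.077 = 0.05282 mg/L.
Travel time t = 2.73e+04 m / 0.69 m/s = 3.957e+04 s = 0.4579 d.
C = 0.05282·exp(−0.70·0.4579) = 0.05282·0.7257 = 0.03833 mg/L.

0.0383 mg/L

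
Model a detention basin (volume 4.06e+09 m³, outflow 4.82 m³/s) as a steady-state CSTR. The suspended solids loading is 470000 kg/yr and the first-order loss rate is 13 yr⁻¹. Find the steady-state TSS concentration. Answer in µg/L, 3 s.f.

8.88 µg/L

Outflow Q = 4.82 m³/s × 3.156e+07 s/yr = 1.521e+08 m³/yr.
Steady-state CSTR mass balance: W = Q·C + k·V·C, so C = W/(Q + kV).
Q + kV = 1.521e+08 + 13·4.06e+09 = 5.293e+10 m³/yr.
C = 470000/5.293e+10 = 8.879e-06 kg/m³ = 0.008879 mg/L = 8.879 µg/L.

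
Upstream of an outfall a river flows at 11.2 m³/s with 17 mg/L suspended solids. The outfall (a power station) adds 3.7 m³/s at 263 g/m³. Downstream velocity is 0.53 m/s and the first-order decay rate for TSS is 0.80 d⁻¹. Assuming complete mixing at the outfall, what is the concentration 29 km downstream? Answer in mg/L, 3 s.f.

After complete mixing, C₀ = (3.7·263 + 11.2·17) / 14.9 = 78.09 mg/L.
Travel time t = 2.9e+04 m / 0.53 m/s = 5.472e+04 s = 0.6333 d.
C = 78.09·exp(−0.80·0.6333) = 78.09·0.6025 = 47.05 mg/L.

47.0 mg/L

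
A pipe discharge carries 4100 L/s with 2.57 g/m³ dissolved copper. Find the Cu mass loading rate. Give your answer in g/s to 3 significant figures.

10.5 g/s

4100 L/s = 4.1 m³/s.
Mass flux = Q·C = 4.1 m³/s × 2.57 g/m³ = 10.54 g/s.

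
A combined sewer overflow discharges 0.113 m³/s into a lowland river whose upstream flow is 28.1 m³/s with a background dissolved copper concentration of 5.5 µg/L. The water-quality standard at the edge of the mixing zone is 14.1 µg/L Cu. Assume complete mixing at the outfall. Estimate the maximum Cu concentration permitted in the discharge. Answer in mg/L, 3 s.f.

2.15 mg/L

5.5 µg/L = 0.0055 mg/L.
14.1 µg/L = 0.0141 mg/L.
Mass balance: 0.0141·28.21 = 0.113·Cₑ + 28.1·0.0055.
Cₑ = (0.3978 − 0.1545) / 0.113 = 2.153 mg/L.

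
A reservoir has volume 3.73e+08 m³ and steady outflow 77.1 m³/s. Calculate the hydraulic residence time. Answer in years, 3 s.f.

0.153 yr

Q = 77.1 m³/s × 3.156e+07 s/yr = 2.433e+09 m³/yr.
Hydraulic residence time τ = V/Q = 3.73e+08/2.433e+09 = 0.1533 yr.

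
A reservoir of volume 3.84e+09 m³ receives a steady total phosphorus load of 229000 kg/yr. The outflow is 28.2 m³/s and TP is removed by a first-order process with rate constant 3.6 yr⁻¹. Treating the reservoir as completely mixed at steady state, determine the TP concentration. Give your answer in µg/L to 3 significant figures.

Outflow Q = 28.2 m³/s × 3.156e+07 s/yr = 8.899e+08 m³/yr.
Steady-state CSTR mass balance: W = Q·C + k·V·C, so C = W/(Q + kV).
Q + kV = 8.899e+08 + 3.6·3.84e+09 = 1.471e+10 m³/yr.
C = 229000/1.471e+10 = 1.556e-05 kg/m³ = 0.01556 mg/L = 15.56 µg/L.

15.6 µg/L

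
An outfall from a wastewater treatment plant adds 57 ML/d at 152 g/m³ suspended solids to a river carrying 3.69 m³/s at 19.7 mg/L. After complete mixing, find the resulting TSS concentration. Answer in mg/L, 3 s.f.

57 ML/d = 0.6597 m³/s.
Conservation of mass across the mixing zone: C = (0.6597·152 + 3.69·19.7) / (0.6597 + 3.69) = 173/4.35 = 39.77 mg/L.

39.8 mg/L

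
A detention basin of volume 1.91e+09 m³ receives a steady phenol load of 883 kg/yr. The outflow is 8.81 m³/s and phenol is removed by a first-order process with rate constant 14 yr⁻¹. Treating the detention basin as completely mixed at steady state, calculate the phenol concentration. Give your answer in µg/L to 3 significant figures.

Outflow Q = 8.81 m³/s × 3.156e+07 s/yr = 2.78e+08 m³/yr.
Steady-state CSTR mass balance: W = Q·C + k·V·C, so C = W/(Q + kV).
Q + kV = 2.78e+08 + 14·1.91e+09 = 2.702e+10 m³/yr.
C = 883/2.702e+10 = 3.268e-08 kg/m³ = 3.268e-05 mg/L = 0.03268 µg/L.

0.0327 µg/L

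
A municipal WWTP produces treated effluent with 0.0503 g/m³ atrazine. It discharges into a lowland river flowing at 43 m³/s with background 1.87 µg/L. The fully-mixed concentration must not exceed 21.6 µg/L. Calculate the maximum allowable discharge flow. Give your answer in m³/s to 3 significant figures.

29.6 m³/s

1.87 µg/L = 0.00187 mg/L.
21.6 µg/L = 0.0216 mg/L.
Mass balance at complete mixing: C_std·(Q_w + Q_r) = Q_w·C_e + Q_r·C_b.
Rearranging, Q_w = Q_r·(C_std − C_b)/(C_e − C_std) = 43·(0.0216 − 0.00187) / (0.0503 − 0.0216) = 29.56 m³/s.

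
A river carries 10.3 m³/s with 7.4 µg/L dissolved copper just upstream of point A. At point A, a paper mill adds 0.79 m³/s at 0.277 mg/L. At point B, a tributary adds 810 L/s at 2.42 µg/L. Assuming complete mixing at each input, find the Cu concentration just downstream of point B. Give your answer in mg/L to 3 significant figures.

0.0250 mg/L

7.4 µg/L = 0.0074 mg/L.
After input A: C = (10.3·0.0074 + 0.79·0.277) / 11.09 = 0.02661 mg/L.
810 L/s = 0.81 m³/s.
2.42 µg/L = 0.00242 mg/L.
After input B: C = (11.09·0.02661 + 0.81·0.00242) / 11.9 = 0.02496 mg/L.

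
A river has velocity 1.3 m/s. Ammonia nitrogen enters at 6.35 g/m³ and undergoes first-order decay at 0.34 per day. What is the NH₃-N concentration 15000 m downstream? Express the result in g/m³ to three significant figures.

Travel time t = 15000 m / 1.3 m/s = 1.5e+04/1.3 = 1.154e+04 s = 0.1335 d.
First-order decay: C = 6.35·exp(−0.34·0.1335) = 6.35·0.9556 = 6.068 g/m³.

6.07 g/m³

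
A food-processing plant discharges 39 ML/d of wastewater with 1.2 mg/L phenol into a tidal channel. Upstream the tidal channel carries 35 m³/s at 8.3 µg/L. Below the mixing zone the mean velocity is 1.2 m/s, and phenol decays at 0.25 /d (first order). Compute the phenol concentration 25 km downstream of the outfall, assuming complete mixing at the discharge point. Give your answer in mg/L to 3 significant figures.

39 ML/d = 0.4514 m³/s.
8.3 µg/L = 0.0083 mg/L.
After complete mixing, C₀ = (0.4514·1.2 + 35·0.0083) / 35.45 = 0.02347 mg/L.
Travel time t = 2.5e+04 m / 1.2 m/s = 2.083e+04 s = 0.2411 d.
C = 0.02347·exp(−0.25·0.2411) = 0.02347·0.9415 = 0.0221 mg/L.

0.0221 mg/L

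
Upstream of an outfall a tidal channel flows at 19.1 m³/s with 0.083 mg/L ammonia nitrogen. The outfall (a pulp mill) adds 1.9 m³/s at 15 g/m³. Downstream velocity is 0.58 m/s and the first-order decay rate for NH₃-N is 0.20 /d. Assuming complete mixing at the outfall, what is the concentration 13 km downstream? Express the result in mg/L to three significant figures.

1.36 mg/L

After complete mixing, C₀ = (1.9·15 + 19.1·0.083) / 21 = 1.433 mg/L.
Travel time t = 1.3e+04 m / 0.58 m/s = 2.241e+04 s = 0.2594 d.
C = 1.433·exp(−0.20·0.2594) = 1.433·0.9494 = 1.36 mg/L.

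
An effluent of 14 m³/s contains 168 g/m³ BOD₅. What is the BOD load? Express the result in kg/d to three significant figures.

Mass flux = Q·C = 14 m³/s × 168 g/m³ = 2352 g/s.
= 2352 g/s × 86.4 = 2.032e+05 kg/d.

203000 kg/d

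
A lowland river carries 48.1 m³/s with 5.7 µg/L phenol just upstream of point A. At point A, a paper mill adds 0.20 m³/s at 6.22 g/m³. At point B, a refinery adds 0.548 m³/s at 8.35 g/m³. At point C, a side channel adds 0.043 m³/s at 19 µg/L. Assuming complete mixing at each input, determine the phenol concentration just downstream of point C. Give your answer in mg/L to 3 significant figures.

0.125 mg/L

5.7 µg/L = 0.0057 mg/L.
After input A: C = (48.1·0.0057 + 0.2·6.22) / 48.3 = 0.03143 mg/L.
After input B: C = (48.3·0.03143 + 0.548·8.35) / 48.85 = 0.1248 mg/L.
19 µg/L = 0.019 mg/L.
After input C: C = (48.85·0.1248 + 0.043·0.019) / 48.89 = 0.1247 mg/L.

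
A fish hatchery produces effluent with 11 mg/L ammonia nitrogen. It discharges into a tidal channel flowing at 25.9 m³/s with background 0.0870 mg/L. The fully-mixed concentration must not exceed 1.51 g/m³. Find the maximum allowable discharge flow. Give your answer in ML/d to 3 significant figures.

Mass balance at complete mixing: C_std·(Q_w + Q_r) = Q_w·C_e + Q_r·C_b.
Rearranging, Q_w = Q_r·(C_std − C_b)/(C_e − C_std) = 25.9·(1.51 − 0.087) / (11 − 1.51) = 3.884 m³/s.
= 335.5 ML/d.

336 ML/d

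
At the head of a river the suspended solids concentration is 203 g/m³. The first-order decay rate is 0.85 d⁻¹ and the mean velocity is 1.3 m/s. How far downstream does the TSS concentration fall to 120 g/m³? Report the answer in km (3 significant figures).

69.5 km

From C = C₀·e^(−kt), t = ln(C₀/C)/k = ln(203/120)/0.85 = 0.5257/0.85 = 0.6185 d.
Distance = v·t = 1.3 m/s × 5.344e+04 s = 6.947e+04 m = 69.47 km.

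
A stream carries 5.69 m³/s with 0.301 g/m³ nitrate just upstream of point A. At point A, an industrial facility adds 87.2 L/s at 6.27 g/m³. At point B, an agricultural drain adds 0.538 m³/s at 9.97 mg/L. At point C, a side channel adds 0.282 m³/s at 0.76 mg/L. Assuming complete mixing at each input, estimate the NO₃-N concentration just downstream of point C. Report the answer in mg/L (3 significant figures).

1.19 mg/L

87.2 L/s = 0.0872 m³/s.
After input A: C = (5.69·0.301 + 0.0872·6.27) / 5.777 = 0.3911 mg/L.
After input B: C = (5.777·0.3911 + 0.538·9.97) / 6.315 = 1.207 mg/L.
After input C: C = (6.315·1.207 + 0.282·0.76) / 6.597 = 1.188 mg/L.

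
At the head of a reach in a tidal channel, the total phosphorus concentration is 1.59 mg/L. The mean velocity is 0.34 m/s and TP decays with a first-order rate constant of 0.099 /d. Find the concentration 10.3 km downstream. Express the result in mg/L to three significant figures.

1.54 mg/L

Travel time t = 10.3 km / 0.34 m/s = 1.03e+04/0.34 = 3.029e+04 s = 0.3506 d.
First-order decay: C = 1.59·exp(−0.099·0.3506) = 1.59·0.9659 = 1.536 mg/L.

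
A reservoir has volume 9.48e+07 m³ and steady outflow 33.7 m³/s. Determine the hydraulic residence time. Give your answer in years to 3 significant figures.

Q = 33.7 m³/s × 3.156e+07 s/yr = 1.063e+09 m³/yr.
Hydraulic residence time τ = V/Q = 9.48e+07/1.063e+09 = 0.08914 yr.

0.0891 yr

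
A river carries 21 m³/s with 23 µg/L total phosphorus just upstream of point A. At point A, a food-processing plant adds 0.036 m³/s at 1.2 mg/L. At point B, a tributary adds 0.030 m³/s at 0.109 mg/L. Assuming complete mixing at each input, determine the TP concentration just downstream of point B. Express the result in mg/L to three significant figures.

0.0251 mg/L

23 µg/L = 0.023 mg/L.
After input A: C = (21·0.023 + 0.036·1.2) / 21.04 = 0.02501 mg/L.
After input B: C = (21.04·0.02501 + 0.03·0.109) / 21.07 = 0.02513 mg/L.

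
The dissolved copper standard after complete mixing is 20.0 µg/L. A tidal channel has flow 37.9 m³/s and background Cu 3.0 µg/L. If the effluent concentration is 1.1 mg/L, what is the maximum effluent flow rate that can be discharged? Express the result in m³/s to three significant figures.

3.0 µg/L = 0.003 mg/L.
20.0 µg/L = 0.02 mg/L.
Mass balance at complete mixing: C_std·(Q_w + Q_r) = Q_w·C_e + Q_r·C_b.
Rearranging, Q_w = Q_r·(C_std − C_b)/(C_e − C_std) = 37.9·(0.02 − 0.003) / (1.1 − 0.02) = 0.5966 m³/s.

0.597 m³/s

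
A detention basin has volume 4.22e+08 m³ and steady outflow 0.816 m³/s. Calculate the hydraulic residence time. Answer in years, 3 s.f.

Q = 0.816 m³/s × 3.156e+07 s/yr = 2.575e+07 m³/yr.
Hydraulic residence time τ = V/Q = 4.22e+08/2.575e+07 = 16.39 yr.

16.4 yr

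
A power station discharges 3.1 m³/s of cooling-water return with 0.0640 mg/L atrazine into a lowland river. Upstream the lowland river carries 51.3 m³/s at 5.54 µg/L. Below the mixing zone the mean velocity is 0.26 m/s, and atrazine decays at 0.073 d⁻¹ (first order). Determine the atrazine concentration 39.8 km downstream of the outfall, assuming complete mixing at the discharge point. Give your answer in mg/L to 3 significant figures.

0.00780 mg/L

5.54 µg/L = 0.00554 mg/L.
After complete mixing, C₀ = (3.1·0.064 + 51.3·0.00554) / 54.4 = 0.008871 mg/L.
Travel time t = 3.98e+04 m / 0.26 m/s = 1.531e+05 s = 1.772 d.
C = 0.008871·exp(−0.073·1.772) = 0.008871·0.8787 = 0.007795 mg/L.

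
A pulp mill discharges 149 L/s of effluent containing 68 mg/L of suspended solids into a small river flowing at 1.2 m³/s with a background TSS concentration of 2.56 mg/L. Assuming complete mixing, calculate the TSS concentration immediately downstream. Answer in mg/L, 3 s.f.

9.79 mg/L

149 L/s = 0.149 m³/s.
Conservation of mass across the mixing zone: C = (0.149·68 + 1.2·2.56) / (0.149 + 1.2) = 13.2/1.349 = 9.788 mg/L.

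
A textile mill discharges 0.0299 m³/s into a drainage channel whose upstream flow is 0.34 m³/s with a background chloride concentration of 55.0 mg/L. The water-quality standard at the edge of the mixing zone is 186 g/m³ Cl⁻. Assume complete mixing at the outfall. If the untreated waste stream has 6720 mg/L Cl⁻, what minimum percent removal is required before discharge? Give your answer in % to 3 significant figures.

Mass balance: 186·0.3699 = 0.0299·Cₑ + 0.34·55.
Cₑ = (68.8 − 18.7) / 0.0299 = 1676 mg/L.
Required removal = 1 − 1676/6720 = 75.06 %.

75.1 %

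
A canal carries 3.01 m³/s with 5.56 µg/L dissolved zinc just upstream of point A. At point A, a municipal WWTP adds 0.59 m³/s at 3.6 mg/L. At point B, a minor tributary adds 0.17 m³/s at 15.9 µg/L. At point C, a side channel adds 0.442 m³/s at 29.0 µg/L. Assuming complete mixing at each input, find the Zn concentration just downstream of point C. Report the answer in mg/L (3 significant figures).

0.512 mg/L

5.56 µg/L = 0.00556 mg/L.
After input A: C = (3.01·0.00556 + 0.59·3.6) / 3.6 = 0.5946 mg/L.
15.9 µg/L = 0.0159 mg/L.
After input B: C = (3.6·0.5946 + 0.17·0.0159) / 3.77 = 0.5686 mg/L.
29.0 µg/L = 0.029 mg/L.
After input C: C = (3.77·0.5686 + 0.442·0.029) / 4.212 = 0.5119 mg/L.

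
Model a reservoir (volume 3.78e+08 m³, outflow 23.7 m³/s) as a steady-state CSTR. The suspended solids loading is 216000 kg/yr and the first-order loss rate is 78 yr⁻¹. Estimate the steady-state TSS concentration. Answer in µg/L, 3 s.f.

7.14 µg/L

Outflow Q = 23.7 m³/s × 3.156e+07 s/yr = 7.479e+08 m³/yr.
Steady-state CSTR mass balance: W = Q·C + k·V·C, so C = W/(Q + kV).
Q + kV = 7.479e+08 + 78·3.78e+08 = 3.023e+10 m³/yr.
C = 216000/3.023e+10 = 7.145e-06 kg/m³ = 0.007145 mg/L = 7.145 µg/L.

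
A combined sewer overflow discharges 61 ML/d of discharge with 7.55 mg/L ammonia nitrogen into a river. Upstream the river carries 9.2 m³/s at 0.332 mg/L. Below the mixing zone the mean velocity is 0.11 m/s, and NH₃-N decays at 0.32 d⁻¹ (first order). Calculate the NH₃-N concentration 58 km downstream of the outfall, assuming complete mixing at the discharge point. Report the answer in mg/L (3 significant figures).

61 ML/d = 0.706 m³/s.
After complete mixing, C₀ = (0.706·7.55 + 9.2·0.332) / 9.906 = 0.8464 mg/L.
Travel time t = 5.8e+04 m / 0.11 m/s = 5.273e+05 s = 6.103 d.
C = 0.8464·exp(−0.32·6.103) = 0.8464·0.1419 = 0.1201 mg/L.

0.120 mg/L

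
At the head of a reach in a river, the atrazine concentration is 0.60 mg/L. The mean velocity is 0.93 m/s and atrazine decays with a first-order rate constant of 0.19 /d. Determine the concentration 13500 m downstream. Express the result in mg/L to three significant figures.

0.581 mg/L

Travel time t = 13500 m / 0.93 m/s = 1.35e+04/0.93 = 1.452e+04 s = 0.168 d.
First-order decay: C = 0.60·exp(−0.19·0.168) = 0.60·0.9686 = 0.5811 mg/L.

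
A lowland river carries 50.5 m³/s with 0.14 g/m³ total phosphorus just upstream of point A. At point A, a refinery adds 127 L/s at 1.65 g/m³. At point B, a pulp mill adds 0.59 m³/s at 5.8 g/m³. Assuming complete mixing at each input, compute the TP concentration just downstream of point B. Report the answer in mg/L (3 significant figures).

127 L/s = 0.127 m³/s.
After input A: C = (50.5·0.14 + 0.127·1.65) / 50.63 = 0.1438 mg/L.
After input B: C = (50.63·0.1438 + 0.59·5.8) / 51.22 = 0.2089 mg/L.

0.209 mg/L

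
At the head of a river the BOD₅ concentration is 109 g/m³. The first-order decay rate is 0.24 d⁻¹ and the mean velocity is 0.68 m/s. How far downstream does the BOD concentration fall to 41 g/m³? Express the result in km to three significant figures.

From C = C₀·e^(−kt), t = ln(C₀/C)/k = ln(109/41)/0.24 = 0.9778/0.24 = 4.074 d.
Distance = v·t = 0.68 m/s × 3.52e+05 s = 2.394e+05 m = 239.4 km.

239 km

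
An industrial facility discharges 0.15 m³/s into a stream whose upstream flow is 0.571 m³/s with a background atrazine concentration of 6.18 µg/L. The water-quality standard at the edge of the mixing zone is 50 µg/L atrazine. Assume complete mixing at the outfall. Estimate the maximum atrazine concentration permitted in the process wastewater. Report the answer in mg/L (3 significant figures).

0.217 mg/L

6.18 µg/L = 0.00618 mg/L.
50 µg/L = 0.05 mg/L.
Mass balance: 0.05·0.721 = 0.15·Cₑ + 0.571·0.00618.
Cₑ = (0.03605 − 0.003529) / 0.15 = 0.2168 mg/L.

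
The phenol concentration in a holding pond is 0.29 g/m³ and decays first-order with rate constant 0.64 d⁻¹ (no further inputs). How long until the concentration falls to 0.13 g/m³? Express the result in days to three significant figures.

t = ln(C₀/C)/k = ln(0.29/0.13)/0.64 = 0.8023/0.64 = 1.254 d.

1.25 d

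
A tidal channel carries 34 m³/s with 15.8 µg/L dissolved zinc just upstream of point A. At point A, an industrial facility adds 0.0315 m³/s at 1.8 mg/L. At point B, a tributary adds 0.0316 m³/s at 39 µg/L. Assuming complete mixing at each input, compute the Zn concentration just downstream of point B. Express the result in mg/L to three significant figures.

0.0175 mg/L

15.8 µg/L = 0.0158 mg/L.
After input A: C = (34·0.0158 + 0.0315·1.8) / 34.03 = 0.01745 mg/L.
39 µg/L = 0.039 mg/L.
After input B: C = (34.03·0.01745 + 0.0316·0.039) / 34.06 = 0.01747 mg/L.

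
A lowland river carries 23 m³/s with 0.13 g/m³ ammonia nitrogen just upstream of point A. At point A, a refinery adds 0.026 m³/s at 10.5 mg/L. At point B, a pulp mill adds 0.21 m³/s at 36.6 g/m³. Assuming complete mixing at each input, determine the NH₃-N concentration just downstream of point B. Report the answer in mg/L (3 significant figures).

0.471 mg/L

After input A: C = (23·0.13 + 0.026·10.5) / 23.03 = 0.1417 mg/L.
After input B: C = (23.03·0.1417 + 0.21·36.6) / 23.24 = 0.4712 mg/L.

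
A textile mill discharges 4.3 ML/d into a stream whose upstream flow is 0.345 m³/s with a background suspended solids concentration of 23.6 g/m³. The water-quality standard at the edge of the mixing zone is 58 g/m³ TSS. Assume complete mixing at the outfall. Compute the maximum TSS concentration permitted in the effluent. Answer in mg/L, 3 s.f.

296 mg/L

4.3 ML/d = 0.04977 m³/s.
Mass balance: 58·0.3948 = 0.04977·Cₑ + 0.345·23.6.
Cₑ = (22.9 − 8.142) / 0.04977 = 296.5 mg/L.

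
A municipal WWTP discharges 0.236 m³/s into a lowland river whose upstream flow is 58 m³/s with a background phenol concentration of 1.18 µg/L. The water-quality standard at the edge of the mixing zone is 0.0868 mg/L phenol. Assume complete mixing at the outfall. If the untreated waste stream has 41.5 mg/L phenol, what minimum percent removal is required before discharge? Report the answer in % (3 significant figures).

49.1 %

1.18 µg/L = 0.00118 mg/L.
Mass balance: 0.0868·58.24 = 0.236·Cₑ + 58·0.00118.
Cₑ = (5.055 − 0.06844) / 0.236 = 21.13 mg/L.
Required removal = 1 − 21.13/41.5 = 49.09 %.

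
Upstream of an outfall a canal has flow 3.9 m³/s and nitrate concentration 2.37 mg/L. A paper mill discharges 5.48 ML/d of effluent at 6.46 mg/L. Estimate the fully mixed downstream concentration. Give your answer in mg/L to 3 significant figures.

2.44 mg/L

5.48 ML/d = 0.06343 m³/s.
Flow-weighted mixing gives C = (0.06343·6.46 + 3.9·2.37) / (0.06343 + 3.9) = 9.653/3.963 = 2.435 mg/L.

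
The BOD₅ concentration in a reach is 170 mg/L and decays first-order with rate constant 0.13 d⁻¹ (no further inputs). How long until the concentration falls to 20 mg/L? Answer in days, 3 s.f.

16.5 d

t = ln(C₀/C)/k = ln(170/20)/0.13 = 2.14/0.13 = 16.46 d.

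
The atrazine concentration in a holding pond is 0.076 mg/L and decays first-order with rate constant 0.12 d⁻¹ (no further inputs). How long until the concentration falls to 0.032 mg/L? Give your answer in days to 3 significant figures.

t = ln(C₀/C)/k = ln(0.076/0.032)/0.12 = 0.865/0.12 = 7.208 d.

7.21 d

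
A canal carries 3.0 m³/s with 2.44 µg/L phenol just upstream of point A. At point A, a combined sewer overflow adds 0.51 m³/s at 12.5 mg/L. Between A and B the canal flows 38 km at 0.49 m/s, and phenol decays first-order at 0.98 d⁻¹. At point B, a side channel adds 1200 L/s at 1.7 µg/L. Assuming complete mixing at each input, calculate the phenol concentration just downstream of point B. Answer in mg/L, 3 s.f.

0.563 mg/L

2.44 µg/L = 0.00244 mg/L.
After input A: C = (3·0.00244 + 0.51·12.5) / 3.51 = 1.818 mg/L.
Over the 38 km reach to input B (t = 7.755e+04 s = 0.8976 d), decay gives C = 1.818·exp(−0.98·0.8976) = 0.7545 mg/L.
1200 L/s = 1.2 m³/s.
1.7 µg/L = 0.0017 mg/L.
After input B: C = (3.51·0.7545 + 1.2·0.0017) / 4.71 = 0.5627 mg/L.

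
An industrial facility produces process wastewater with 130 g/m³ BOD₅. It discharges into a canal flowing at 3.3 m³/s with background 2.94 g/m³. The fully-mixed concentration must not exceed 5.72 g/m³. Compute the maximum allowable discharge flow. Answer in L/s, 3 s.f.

73.8 L/s

Mass balance at complete mixing: C_std·(Q_w + Q_r) = Q_w·C_e + Q_r·C_b.
Rearranging, Q_w = Q_r·(C_std − C_b)/(C_e − C_std) = 3.3·(5.72 − 2.94) / (130 − 5.72) = 0.07382 m³/s.
= 73.82 L/s.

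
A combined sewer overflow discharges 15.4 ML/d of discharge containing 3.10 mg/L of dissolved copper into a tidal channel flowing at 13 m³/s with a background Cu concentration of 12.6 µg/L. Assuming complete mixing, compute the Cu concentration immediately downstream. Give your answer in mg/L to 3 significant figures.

0.0544 mg/L

15.4 ML/d = 0.1782 m³/s.
12.6 µg/L = 0.0126 mg/L.
By mass balance at complete mixing, C = (0.1782·3.1 + 13·0.0126) / (0.1782 + 13) = 0.7163/13.18 = 0.05436 mg/L.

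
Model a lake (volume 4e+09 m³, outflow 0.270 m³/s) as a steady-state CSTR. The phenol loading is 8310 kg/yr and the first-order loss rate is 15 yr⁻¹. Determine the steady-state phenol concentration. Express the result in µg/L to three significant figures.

0.138 µg/L

Outflow Q = 0.270 m³/s × 3.156e+07 s/yr = 8.521e+06 m³/yr.
Steady-state CSTR mass balance: W = Q·C + k·V·C, so C = W/(Q + kV).
Q + kV = 8.521e+06 + 15·4e+09 = 6.001e+10 m³/yr.
C = 8310/6.001e+10 = 1.385e-07 kg/m³ = 0.0001385 mg/L = 0.1385 µg/L.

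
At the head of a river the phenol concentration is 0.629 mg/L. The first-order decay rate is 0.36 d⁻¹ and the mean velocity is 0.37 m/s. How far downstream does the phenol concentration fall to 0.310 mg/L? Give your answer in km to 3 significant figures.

62.8 km

From C = C₀·e^(−kt), t = ln(C₀/C)/k = ln(0.629/0.310)/0.36 = 0.7076/0.36 = 1.965 d.
Distance = v·t = 0.37 m/s × 1.698e+05 s = 6.283e+04 m = 62.83 km.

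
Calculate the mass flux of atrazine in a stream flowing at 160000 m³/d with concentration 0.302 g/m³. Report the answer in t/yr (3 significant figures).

17.6 t/yr

160000 m³/d = 1.852 m³/s.
Mass flux = Q·C = 1.852 m³/s × 0.302 g/m³ = 0.5593 g/s.
= 0.5593 g/s × 31.56 = 17.65 t/yr.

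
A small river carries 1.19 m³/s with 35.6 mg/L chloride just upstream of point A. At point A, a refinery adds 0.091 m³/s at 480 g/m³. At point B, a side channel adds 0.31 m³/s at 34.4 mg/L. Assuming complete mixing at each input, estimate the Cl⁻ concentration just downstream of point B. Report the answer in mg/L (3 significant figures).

60.8 mg/L

After input A: C = (1.19·35.6 + 0.091·480) / 1.281 = 67.17 mg/L.
After input B: C = (1.281·67.17 + 0.31·34.4) / 1.591 = 60.78 mg/L.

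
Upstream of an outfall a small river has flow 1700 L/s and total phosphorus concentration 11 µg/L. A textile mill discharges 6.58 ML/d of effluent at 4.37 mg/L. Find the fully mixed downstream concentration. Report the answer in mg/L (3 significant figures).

0.198 mg/L

6.58 ML/d = 0.07616 m³/s.
1700 L/s = 1.7 m³/s.
11 µg/L = 0.011 mg/L.
By mass balance at complete mixing, C = (0.07616·4.37 + 1.7·0.011) / (0.07616 + 1.7) = 0.3515/1.776 = 0.1979 mg/L.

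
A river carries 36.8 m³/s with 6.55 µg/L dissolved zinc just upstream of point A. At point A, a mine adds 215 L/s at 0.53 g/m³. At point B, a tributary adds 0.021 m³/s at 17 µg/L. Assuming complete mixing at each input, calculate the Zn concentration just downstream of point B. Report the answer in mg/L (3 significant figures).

0.00959 mg/L

6.55 µg/L = 0.00655 mg/L.
215 L/s = 0.215 m³/s.
After input A: C = (36.8·0.00655 + 0.215·0.53) / 37.02 = 0.00959 mg/L.
17 µg/L = 0.017 mg/L.
After input B: C = (37.02·0.00959 + 0.021·0.017) / 37.04 = 0.009595 mg/L.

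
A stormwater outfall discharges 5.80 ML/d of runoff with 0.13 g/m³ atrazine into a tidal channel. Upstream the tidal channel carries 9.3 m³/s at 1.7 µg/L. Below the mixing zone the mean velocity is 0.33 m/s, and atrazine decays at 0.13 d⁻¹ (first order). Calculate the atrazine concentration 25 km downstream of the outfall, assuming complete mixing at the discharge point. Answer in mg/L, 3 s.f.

5.80 ML/d = 0.06713 m³/s.
1.7 µg/L = 0.0017 mg/L.
After complete mixing, C₀ = (0.06713·0.13 + 9.3·0.0017) / 9.367 = 0.002619 mg/L.
Travel time t = 2.5e+04 m / 0.33 m/s = 7.576e+04 s = 0.8768 d.
C = 0.002619·exp(−0.13·0.8768) = 0.002619·0.8923 = 0.002337 mg/L.

0.00234 mg/L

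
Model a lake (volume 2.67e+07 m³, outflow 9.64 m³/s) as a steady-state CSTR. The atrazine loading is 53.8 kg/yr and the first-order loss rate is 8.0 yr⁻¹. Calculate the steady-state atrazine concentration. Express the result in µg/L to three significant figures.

0.104 µg/L

Outflow Q = 9.64 m³/s × 3.156e+07 s/yr = 3.042e+08 m³/yr.
Steady-state CSTR mass balance: W = Q·C + k·V·C, so C = W/(Q + kV).
Q + kV = 3.042e+08 + 8.0·2.67e+07 = 5.178e+08 m³/yr.
C = 53.8/5.178e+08 = 1.039e-07 kg/m³ = 0.0001039 mg/L = 0.1039 µg/L.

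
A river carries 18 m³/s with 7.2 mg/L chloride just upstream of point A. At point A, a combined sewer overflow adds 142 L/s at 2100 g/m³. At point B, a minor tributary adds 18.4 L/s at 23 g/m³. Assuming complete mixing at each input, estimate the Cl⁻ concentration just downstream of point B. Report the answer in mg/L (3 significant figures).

142 L/s = 0.142 m³/s.
After input A: C = (18·7.2 + 0.142·2100) / 18.14 = 23.58 mg/L.
18.4 L/s = 0.0184 m³/s.
After input B: C = (18.14·23.58 + 0.0184·23) / 18.16 = 23.58 mg/L.

23.6 mg/L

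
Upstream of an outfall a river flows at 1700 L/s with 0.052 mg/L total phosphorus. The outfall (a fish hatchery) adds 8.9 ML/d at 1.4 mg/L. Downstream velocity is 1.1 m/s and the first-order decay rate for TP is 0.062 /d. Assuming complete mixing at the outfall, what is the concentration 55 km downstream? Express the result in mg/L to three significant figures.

8.9 ML/d = 0.103 m³/s.
1700 L/s = 1.7 m³/s.
After complete mixing, C₀ = (0.103·1.4 + 1.7·0.052) / 1.803 = 0.129 mg/L.
Travel time t = 5.5e+04 m / 1.1 m/s = 5e+04 s = 0.5787 d.
C = 0.129·exp(−0.062·0.5787) = 0.129·0.9648 = 0.1245 mg/L.

0.124 mg/L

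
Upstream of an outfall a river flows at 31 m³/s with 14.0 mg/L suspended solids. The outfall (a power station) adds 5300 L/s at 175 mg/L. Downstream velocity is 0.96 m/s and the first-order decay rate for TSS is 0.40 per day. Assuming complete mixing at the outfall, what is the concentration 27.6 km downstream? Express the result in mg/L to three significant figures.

5300 L/s = 5.3 m³/s.
After complete mixing, C₀ = (5.3·175 + 31·14) / 36.3 = 37.51 mg/L.
Travel time t = 2.76e+04 m / 0.96 m/s = 2.875e+04 s = 0.3328 d.
C = 37.51·exp(−0.40·0.3328) = 37.51·0.8754 = 32.83 mg/L.

32.8 mg/L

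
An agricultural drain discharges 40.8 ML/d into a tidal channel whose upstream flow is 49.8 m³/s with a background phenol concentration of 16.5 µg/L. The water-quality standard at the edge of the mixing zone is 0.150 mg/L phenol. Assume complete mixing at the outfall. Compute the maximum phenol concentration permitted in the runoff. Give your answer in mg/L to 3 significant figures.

14.2 mg/L

40.8 ML/d = 0.4722 m³/s.
16.5 µg/L = 0.0165 mg/L.
Mass balance: 0.15·50.27 = 0.4722·Cₑ + 49.8·0.0165.
Cₑ = (7.541 − 0.8217) / 0.4722 = 14.23 mg/L.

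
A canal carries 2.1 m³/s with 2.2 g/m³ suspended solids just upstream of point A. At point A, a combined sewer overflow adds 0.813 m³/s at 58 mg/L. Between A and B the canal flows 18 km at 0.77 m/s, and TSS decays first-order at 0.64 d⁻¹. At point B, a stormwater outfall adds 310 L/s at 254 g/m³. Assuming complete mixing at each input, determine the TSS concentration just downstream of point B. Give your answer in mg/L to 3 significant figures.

37.9 mg/L

After input A: C = (2.1·2.2 + 0.813·58) / 2.913 = 17.77 mg/L.
Over the 18 km reach to input B (t = 2.338e+04 s = 0.2706 d), decay gives C = 17.77·exp(−0.64·0.2706) = 14.95 mg/L.
310 L/s = 0.31 m³/s.
After input B: C = (2.913·14.95 + 0.31·254) / 3.223 = 37.94 mg/L.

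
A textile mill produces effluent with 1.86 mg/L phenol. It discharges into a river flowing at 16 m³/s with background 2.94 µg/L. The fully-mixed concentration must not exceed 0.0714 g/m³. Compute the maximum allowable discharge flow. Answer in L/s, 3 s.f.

612 L/s

2.94 µg/L = 0.00294 mg/L.
Mass balance at complete mixing: C_std·(Q_w + Q_r) = Q_w·C_e + Q_r·C_b.
Rearranging, Q_w = Q_r·(C_std − C_b)/(C_e − C_std) = 16·(0.0714 − 0.00294) / (1.86 − 0.0714) = 0.6124 m³/s.
= 612.4 L/s.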